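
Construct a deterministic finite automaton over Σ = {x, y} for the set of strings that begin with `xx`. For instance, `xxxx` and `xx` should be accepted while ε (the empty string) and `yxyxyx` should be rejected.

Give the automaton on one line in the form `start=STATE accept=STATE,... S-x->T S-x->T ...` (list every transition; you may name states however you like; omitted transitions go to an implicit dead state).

start=q0 accept=q2 q0-x->q1 q0-y->q3 q1-x->q2 q1-y->q3 q2-x->q2 q2-y->q2 q3-x->q3 q3-y->q3

Check the first 2 symbols one by one: q0 through q1 record how many have matched `xx` so far; any wrong symbol goes to the dead state q3. After all 2 match we enter the accepting sink q2.
With 4 states:
        x   y  
>  q0   q1  q3 
   q1   q2  q3 
 * q2   q2  q2 
   q3   q3  q3 
(> = start, * = accepting)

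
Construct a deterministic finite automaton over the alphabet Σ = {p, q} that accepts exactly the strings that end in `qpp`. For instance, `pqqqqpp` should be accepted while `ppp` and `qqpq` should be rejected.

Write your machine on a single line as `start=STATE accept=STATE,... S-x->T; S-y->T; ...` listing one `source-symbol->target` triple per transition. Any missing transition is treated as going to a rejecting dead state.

Let each state record the length of the longest suffix of the input read so far that is also a prefix of `qpp`. S1 means the last symbol is `q`; S2 means the last 2 symbols are `qp`; S3 means the last 3 symbols are `qpp`. Accept only at S3, where the string currently ends in `qpp`.
With 4 states:
        p   q  
>  S0   S0  S1 
   S1   S2  S1 
   S2   S3  S1 
 * S3   S0  S1 
(> = start, * = accepting)

start=S0; accept=S3; S0-p->S0; S0-q->S1; S1-p->S2; S1-q->S1; S2-p->S3; S2-q->S1; S3-p->S0; S3-q->S1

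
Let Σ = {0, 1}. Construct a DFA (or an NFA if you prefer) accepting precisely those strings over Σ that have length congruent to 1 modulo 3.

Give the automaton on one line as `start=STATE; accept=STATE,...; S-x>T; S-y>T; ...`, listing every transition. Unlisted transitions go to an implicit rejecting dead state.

Count input length modulo 3: every symbol advances one step around the cycle S0 → S1 → S2 → S0. Accept at S1.
3 states suffice.
        0   1  
>  S0   S1  S1 
 * S1   S2  S2 
   S2   S0  S0 
(> = start, * = accepting)

start=S0; accept=S1; S0-0>S1; S0-1>S1; S1-0>S2; S1-1>S2; S2-0>S0; S2-1>S0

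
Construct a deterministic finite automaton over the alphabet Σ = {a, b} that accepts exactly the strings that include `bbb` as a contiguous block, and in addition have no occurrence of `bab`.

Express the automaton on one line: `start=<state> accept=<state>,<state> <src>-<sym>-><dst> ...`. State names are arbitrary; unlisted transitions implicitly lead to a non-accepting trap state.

start=q0 accept=q5,q8,q10 q0-a->q0 q0-b->q1 q1-a->q2 q1-b->q3 q2-a->q0 q2-b->q4 q3-a->q2 q3-b->q5 q4-a->q6 q4-b->q7 q5-a->q8 q5-b->q5 q6-a->q6 q6-b->q4 q7-a->q6 q7-b->q9 q8-a->q10 q8-b->q9 q9-a->q9 q9-b->q9 q10-a->q10 q10-b->q5

Run two small machines in parallel and take their product. One (4 states) tracks whether and how much of `bbb` has been seen; the other (4 states) tracks partial matches of the forbidden pattern `bab`. Each combined state is a pair, one component from each; accept when both components accept.
11 states suffice.
          a    b  
>  q0     q0   q1 
   q1     q2   q3 
   q2     q0   q4 
   q3     q2   q5 
   q4     q6   q7 
 * q5     q8   q5 
   q6     q6   q4 
   q7     q6   q9 
 * q8    q10   q9 
   q9     q9   q9 
 * q10   q10   q5 
(> = start, * = accepting)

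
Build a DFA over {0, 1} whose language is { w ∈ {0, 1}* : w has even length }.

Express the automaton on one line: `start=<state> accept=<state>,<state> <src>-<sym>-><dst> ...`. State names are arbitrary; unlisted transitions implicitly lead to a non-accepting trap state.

start=S0 accept=S0 S0-0->S1 S0-1->S1 S1-0->S0 S1-1->S0

Count input length modulo 2: every symbol advances one step around the cycle S0 → S1 → S0. Accept at S0.
With 2 states:
        0   1  
>* S0   S1  S1 
   S1   S0  S0 
(> = start, * = accepting)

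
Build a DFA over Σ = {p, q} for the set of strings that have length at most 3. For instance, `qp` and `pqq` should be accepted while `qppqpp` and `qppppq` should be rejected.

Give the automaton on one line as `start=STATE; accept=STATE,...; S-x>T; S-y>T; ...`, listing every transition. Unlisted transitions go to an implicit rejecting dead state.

start=A; accept=A,B,C,D; A-p>B; A-q>B; B-p>C; B-q>C; C-p>D; C-q>D; D-p>E; D-q>E; E-p>E; E-q>E

We only need to distinguish lengths 0, 1, …, 3, and '>3'. Chain A → B → C → D → E on every symbol, with E looping. Accepting states: {A, B, C, D}.
5 states suffice.
       p  q 
>* A   B  B 
 * B   C  C 
 * C   D  D 
 * D   E  E 
   E   E  E 
(> = start, * = accepting)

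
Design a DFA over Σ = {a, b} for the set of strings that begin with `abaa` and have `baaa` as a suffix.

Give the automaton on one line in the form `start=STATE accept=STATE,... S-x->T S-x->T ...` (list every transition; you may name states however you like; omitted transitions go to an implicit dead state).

start=S0 accept=S6 S0-a->S1 S0-b->S2 S1-a->S2 S1-b->S3 S2-a->S2 S2-b->S2 S3-a->S4 S3-b->S2 S4-a->S5 S4-b->S2 S5-a->S6 S5-b->S7 S6-a->S8 S6-b->S7 S7-a->S9 S7-b->S7 S8-a->S8 S8-b->S7 S9-a->S5 S9-b->S7

Run two small machines in parallel and take their product. The first has 6 states tracking whether the input so far still matches the prefix `abaa`; the second has 5 states tracking how much of the suffix `baaa` has currently been matched. A product state is a pair (one from each), accepting exactly when both do. After merging equivalent states the machine shrinks.
        a   b  
>  S0   S1  S2 
   S1   S2  S3 
   S2   S2  S2 
   S3   S4  S2 
   S4   S5  S2 
   S5   S6  S7 
 * S6   S8  S7 
   S7   S9  S7 
   S8   S8  S7 
   S9   S5  S7 
(> = start, * = accepting)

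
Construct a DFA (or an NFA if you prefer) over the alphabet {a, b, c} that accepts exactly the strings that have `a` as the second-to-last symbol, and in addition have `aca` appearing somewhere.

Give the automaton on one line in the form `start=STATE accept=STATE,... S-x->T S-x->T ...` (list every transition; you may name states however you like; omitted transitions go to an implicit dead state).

Handle the two conditions separately and then intersect. The first has 13 states tracking the last 2 symbols read; the second has 4 states tracking whether and how much of `aca` has been seen. A product state is a pair (one from each), accepting exactly when both do.
22 states suffice.
          a    b    c  
>  q0     q1   q2   q3 
   q1     q4   q5   q6 
   q2     q7   q8   q9 
   q3    q10  q11  q12 
   q4     q4   q5   q6 
   q5     q7   q8   q9 
   q6    q13  q11  q12 
   q7     q4   q5   q6 
   q8     q7   q8   q9 
   q9    q10  q11  q12 
   q10    q4   q5   q6 
   q11    q7   q8   q9 
   q12   q10  q11  q12 
   q13   q14  q15  q16 
 * q14   q14  q15  q16 
 * q15   q17  q18  q19 
 * q16   q13  q20  q21 
   q17   q14  q15  q16 
   q18   q17  q18  q19 
   q19   q13  q20  q21 
   q20   q17  q18  q19 
   q21   q13  q20  q21 
(> = start, * = accepting)

start=q0 accept=q14,q15,q16 q0-a->q1 q0-b->q2 q0-c->q3 q1-a->q4 q1-b->q5 q1-c->q6 q2-a->q7 q2-b->q8 q2-c->q9 q3-a->q10 q3-b->q11 q3-c->q12 q4-a->q4 q4-b->q5 q4-c->q6 q5-a->q7 q5-b->q8 q5-c->q9 q6-a->q13 q6-b->q11 q6-c->q12 q7-a->q4 q7-b->q5 q7-c->q6 q8-a->q7 q8-b->q8 q8-c->q9 q9-a->q10 q9-b->q11 q9-c->q12 q10-a->q4 q10-b->q5 q10-c->q6 q11-a->q7 q11-b->q8 q11-c->q9 q12-a->q10 q12-b->q11 q12-c->q12 q13-a->q14 q13-b->q15 q13-c->q16 q14-a->q14 q14-b->q15 q14-c->q16 q15-a->q17 q15-b->q18 q15-c->q19 q16-a->q13 q16-b->q20 q16-c->q21 q17-a->q14 q17-b->q15 q17-c->q16 q18-a->q17 q18-b->q18 q18-c->q19 q19-a->q13 q19-b->q20 q19-c->q21 q20-a->q17 q20-b->q18 q20-c->q19 q21-a->q13 q21-b->q20 q21-c->q21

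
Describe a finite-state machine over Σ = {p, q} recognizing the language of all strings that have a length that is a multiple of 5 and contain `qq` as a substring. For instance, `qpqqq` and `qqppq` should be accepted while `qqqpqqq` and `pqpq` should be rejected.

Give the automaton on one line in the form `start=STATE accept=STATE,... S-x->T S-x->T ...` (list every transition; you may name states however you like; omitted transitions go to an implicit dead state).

start=s0 accept=s13 s0-p->s1 s0-q->s2 s1-p->s3 s1-q->s4 s2-p->s3 s2-q->s5 s3-p->s6 s3-q->s7 s4-p->s6 s4-q->s8 s5-p->s8 s5-q->s8 s6-p->s9 s6-q->s10 s7-p->s9 s7-q->s11 s8-p->s11 s8-q->s11 s9-p->s0 s9-q->s12 s10-p->s0 s10-q->s13 s11-p->s13 s11-q->s13 s12-p->s1 s12-q->s14 s13-p->s14 s13-q->s14 s14-p->s5 s14-q->s5

Handle the two conditions separately and then intersect. The first has 5 states tracking the input length modulo 5; the second has 3 states tracking whether and how much of `qq` has been seen. A product state is a pair (one from each), accepting exactly when both do.
          p    q  
>  s0     s1   s2 
   s1     s3   s4 
   s2     s3   s5 
   s3     s6   s7 
   s4     s6   s8 
   s5     s8   s8 
   s6     s9  s10 
   s7     s9  s11 
   s8    s11  s11 
   s9     s0  s12 
   s10    s0  s13 
   s11   s13  s13 
   s12    s1  s14 
 * s13   s14  s14 
   s14    s5   s5 
(> = start, * = accepting)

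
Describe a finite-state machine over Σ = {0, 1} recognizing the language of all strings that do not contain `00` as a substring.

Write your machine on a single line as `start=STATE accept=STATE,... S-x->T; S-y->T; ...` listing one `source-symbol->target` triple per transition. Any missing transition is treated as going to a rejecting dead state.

Track partial matches of the forbidden pattern `00`. State C is a dead state reached once `00` has occurred; every other state accepts. A means no part of `00` is currently matched.
A 3-state machine:
       0  1 
>* A   B  A 
 * B   C  A 
   C   C  C 
(> = start, * = accepting)

start=A; accept=A,B; A-0->B; A-1->A; B-0->C; B-1->A; C-0->C; C-1->C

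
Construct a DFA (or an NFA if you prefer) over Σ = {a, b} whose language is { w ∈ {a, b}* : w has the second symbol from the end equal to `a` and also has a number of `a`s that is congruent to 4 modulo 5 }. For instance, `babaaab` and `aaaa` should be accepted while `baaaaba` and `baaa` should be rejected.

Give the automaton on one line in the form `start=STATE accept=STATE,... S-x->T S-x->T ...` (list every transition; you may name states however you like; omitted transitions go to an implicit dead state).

start=q0 accept=q11,q16 q0-a->q1 q0-b->q2 q1-a->q3 q1-b->q4 q2-a->q5 q2-b->q6 q3-a->q7 q3-b->q8 q4-a->q9 q4-b->q10 q5-a->q3 q5-b->q4 q6-a->q5 q6-b->q6 q7-a->q11 q7-b->q12 q8-a->q13 q8-b->q14 q9-a->q7 q9-b->q8 q10-a->q9 q10-b->q10 q11-a->q15 q11-b->q16 q12-a->q17 q12-b->q18 q13-a->q11 q13-b->q12 q14-a->q13 q14-b->q14 q15-a->q19 q15-b->q20 q16-a->q21 q16-b->q22 q17-a->q15 q17-b->q16 q18-a->q17 q18-b->q18 q19-a->q3 q19-b->q4 q20-a->q5 q20-b->q6 q21-a->q19 q21-b->q20 q22-a->q21 q22-b->q22

Run two small machines in parallel and take their product. The first has 7 states tracking the last 2 symbols read; the second has 5 states tracking the count of `a`s modulo 5. A product state is a pair (one from each), accepting exactly when both do.
A 23-state machine:
          a    b  
>  q0     q1   q2 
   q1     q3   q4 
   q2     q5   q6 
   q3     q7   q8 
   q4     q9  q10 
   q5     q3   q4 
   q6     q5   q6 
   q7    q11  q12 
   q8    q13  q14 
   q9     q7   q8 
   q10    q9  q10 
 * q11   q15  q16 
   q12   q17  q18 
   q13   q11  q12 
   q14   q13  q14 
   q15   q19  q20 
 * q16   q21  q22 
   q17   q15  q16 
   q18   q17  q18 
   q19    q3   q4 
   q20    q5   q6 
   q21   q19  q20 
   q22   q21  q22 
(> = start, * = accepting)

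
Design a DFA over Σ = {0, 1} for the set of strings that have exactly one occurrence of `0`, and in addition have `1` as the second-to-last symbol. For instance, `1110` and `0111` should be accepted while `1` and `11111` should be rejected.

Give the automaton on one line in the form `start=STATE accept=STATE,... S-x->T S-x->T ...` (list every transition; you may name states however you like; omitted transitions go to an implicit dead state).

start=q0 accept=q5,q9 q0-0->q1 q0-1->q2 q1-0->q3 q1-1->q4 q2-0->q5 q2-1->q6 q3-0->q3 q3-1->q7 q4-0->q8 q4-1->q9 q5-0->q3 q5-1->q4 q6-0->q5 q6-1->q6 q7-0->q8 q7-1->q10 q8-0->q3 q8-1->q7 q9-0->q8 q9-1->q9 q10-0->q8 q10-1->q10

Handle the two conditions separately and then intersect. The first has 3 states tracking the count of `0`s, saturating at 2; the second has 7 states tracking the last 2 symbols read. A product state is a pair (one from each), accepting exactly when both do.
          0    1  
>  q0     q1   q2 
   q1     q3   q4 
   q2     q5   q6 
   q3     q3   q7 
   q4     q8   q9 
 * q5     q3   q4 
   q6     q5   q6 
   q7     q8  q10 
   q8     q3   q7 
 * q9     q8   q9 
   q10    q8  q10 
(> = start, * = accepting)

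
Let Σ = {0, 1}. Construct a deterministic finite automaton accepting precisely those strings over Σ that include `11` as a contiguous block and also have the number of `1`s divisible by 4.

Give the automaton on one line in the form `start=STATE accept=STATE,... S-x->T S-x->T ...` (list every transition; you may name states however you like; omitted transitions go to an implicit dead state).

Run two small machines in parallel and take their product. One (3 states) tracks whether and how much of `11` has been seen; the other (4 states) tracks the count of `1`s modulo 4. Each combined state is a pair, one component from each; accept when both components accept.
A 12-state machine:
          0    1  
>  q0     q0   q1 
   q1     q2   q3 
   q2     q2   q4 
   q3     q3   q5 
   q4     q6   q5 
   q5     q5   q7 
   q6     q6   q8 
 * q7     q7   q9 
   q8    q10   q7 
   q9     q9   q3 
   q10   q10  q11 
   q11    q0   q9 
(> = start, * = accepting)

start=q0 accept=q7 q0-0->q0 q0-1->q1 q1-0->q2 q1-1->q3 q2-0->q2 q2-1->q4 q3-0->q3 q3-1->q5 q4-0->q6 q4-1->q5 q5-0->q5 q5-1->q7 q6-0->q6 q6-1->q8 q7-0->q7 q7-1->q9 q8-0->q10 q8-1->q7 q9-0->q9 q9-1->q3 q10-0->q10 q10-1->q11 q11-0->q0 q11-1->q9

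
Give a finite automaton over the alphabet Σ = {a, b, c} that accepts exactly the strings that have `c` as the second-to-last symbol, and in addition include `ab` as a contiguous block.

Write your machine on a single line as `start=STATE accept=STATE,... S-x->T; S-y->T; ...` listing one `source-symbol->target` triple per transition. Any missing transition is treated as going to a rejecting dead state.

start=s0; accept=s4,s5; s0-a->s1; s0-b->s0; s0-c->s0; s1-a->s1; s1-b->s2; s1-c->s0; s2-a->s2; s2-b->s2; s2-c->s3; s3-a->s4; s3-b->s4; s3-c->s5; s4-a->s2; s4-b->s2; s4-c->s3; s5-a->s4; s5-b->s4; s5-c->s5

Build one automaton per condition and run them in lockstep. One (13 states) tracks the last 2 symbols read; the other (3 states) tracks whether and how much of `ab` has been seen. Each combined state is a pair, one component from each; accept when both components accept. After merging equivalent states the machine shrinks.
A 6-state machine:
        a   b   c  
>  s0   s1  s0  s0 
   s1   s1  s2  s0 
   s2   s2  s2  s3 
   s3   s4  s4  s5 
 * s4   s2  s2  s3 
 * s5   s4  s4  s5 
(> = start, * = accepting)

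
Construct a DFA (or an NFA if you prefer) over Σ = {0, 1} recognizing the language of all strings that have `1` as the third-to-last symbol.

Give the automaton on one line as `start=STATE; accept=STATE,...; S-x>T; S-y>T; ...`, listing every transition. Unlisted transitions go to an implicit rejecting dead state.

start=A; accept=L,M,N,O; A-0>B; A-1>C; B-0>D; B-1>E; C-0>F; C-1>G; D-0>H; D-1>I; E-0>J; E-1>K; F-0>L; F-1>M; G-0>N; G-1>O; H-0>H; H-1>I; I-0>J; I-1>K; J-0>L; J-1>M; K-0>N; K-1>O; L-0>H; L-1>I; M-0>J; M-1>K; N-0>L; N-1>M; O-0>N; O-1>O

A DFA must remember the last 3 symbols (since which symbol is third-to-last isn't known until the input ends). Use one state per possible window of the last ≤3 symbols; accept from those whose window starts with `1`.
A 15-state machine:
       0  1 
>  A   B  C 
   B   D  E 
   C   F  G 
   D   H  I 
   E   J  K 
   F   L  M 
   G   N  O 
   H   H  I 
   I   J  K 
   J   L  M 
   K   N  O 
 * L   H  I 
 * M   J  K 
 * N   L  M 
 * O   N  O 
(> = start, * = accepting)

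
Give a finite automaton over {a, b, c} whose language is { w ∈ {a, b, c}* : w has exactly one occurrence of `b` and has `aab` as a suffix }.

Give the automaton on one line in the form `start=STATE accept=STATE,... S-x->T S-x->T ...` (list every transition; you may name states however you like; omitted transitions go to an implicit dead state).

start=S0 accept=S4 S0-a->S1 S0-b->S2 S0-c->S0 S1-a->S3 S1-b->S2 S1-c->S0 S2-a->S2 S2-b->S2 S2-c->S2 S3-a->S3 S3-b->S4 S3-c->S0 S4-a->S2 S4-b->S2 S4-c->S2

Build one automaton per condition and run them in lockstep. The first has 3 states tracking the count of `b`s, saturating at 2; the second has 4 states tracking how much of the suffix `aab` has currently been matched. A product state is a pair (one from each), accepting exactly when both do. Minimizing collapses redundant product states.
        a   b   c  
>  S0   S1  S2  S0 
   S1   S3  S2  S0 
   S2   S2  S2  S2 
   S3   S3  S4  S0 
 * S4   S2  S2  S2 
(> = start, * = accepting)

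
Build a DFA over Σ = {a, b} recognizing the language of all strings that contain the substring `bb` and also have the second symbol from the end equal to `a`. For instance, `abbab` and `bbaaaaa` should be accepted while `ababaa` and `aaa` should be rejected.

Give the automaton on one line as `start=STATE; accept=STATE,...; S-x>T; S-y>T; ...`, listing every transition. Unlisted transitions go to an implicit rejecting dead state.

Handle the two conditions separately and then intersect. The first has 3 states tracking whether and how much of `bb` has been seen; the second has 7 states tracking the last 2 symbols read. A product state is a pair (one from each), accepting exactly when both do. Equivalent product states are then merged.
A 6-state machine:
        a   b  
>  s0   s0  s1 
   s1   s0  s2 
   s2   s3  s2 
   s3   s4  s5 
 * s4   s4  s5 
 * s5   s3  s2 
(> = start, * = accepting)

start=s0; accept=s4,s5; s0-a>s0; s0-b>s1; s1-a>s0; s1-b>s2; s2-a>s3; s2-b>s2; s3-a>s4; s3-b>s5; s4-a>s4; s4-b>s5; s5-a>s3; s5-b>s2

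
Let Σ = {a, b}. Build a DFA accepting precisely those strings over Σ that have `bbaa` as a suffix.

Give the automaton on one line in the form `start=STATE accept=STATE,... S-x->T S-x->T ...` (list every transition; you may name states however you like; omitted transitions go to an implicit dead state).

start=q0 accept=q4 q0-a->q0 q0-b->q1 q1-a->q0 q1-b->q2 q2-a->q3 q2-b->q2 q3-a->q4 q3-b->q1 q4-a->q0 q4-b->q1

Let each state record the length of the longest suffix of the input read so far that is also a prefix of `bbaa`. q1 means the last symbol is `b`; q2 means the last 2 symbols are `bb`; q3 means the last 3 symbols are `bba`; q4 means the last 4 symbols are `bbaa`. Accept only at q4, where the string currently ends in `bbaa`.
With 5 states:
        a   b  
>  q0   q0  q1 
   q1   q0  q2 
   q2   q3  q2 
   q3   q4  q1 
 * q4   q0  q1 
(> = start, * = accepting)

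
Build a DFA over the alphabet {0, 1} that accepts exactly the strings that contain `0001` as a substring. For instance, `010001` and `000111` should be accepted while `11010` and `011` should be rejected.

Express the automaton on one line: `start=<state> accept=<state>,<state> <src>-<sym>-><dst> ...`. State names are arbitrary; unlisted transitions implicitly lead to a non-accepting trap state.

start=s0 accept=s4 s0-0->s1 s0-1->s0 s1-0->s2 s1-1->s0 s2-0->s3 s2-1->s0 s3-0->s3 s3-1->s4 s4-0->s4 s4-1->s4

Track how much of `0001` has been matched so far: state s0 is no progress, s4 is the absorbing accept state reached once `0001` has occurred. Intermediate states record partial matches; on a mismatch, fall back to the longest reusable overlap.
A 5-state machine:
        0   1  
>  s0   s1  s0 
   s1   s2  s0 
   s2   s3  s0 
   s3   s3  s4 
 * s4   s4  s4 
(> = start, * = accepting)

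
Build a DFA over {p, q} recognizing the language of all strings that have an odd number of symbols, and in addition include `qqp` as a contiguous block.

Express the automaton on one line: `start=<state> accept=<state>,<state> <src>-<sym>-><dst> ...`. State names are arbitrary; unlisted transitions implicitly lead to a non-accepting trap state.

Run two small machines in parallel and take their product. The first has 2 states tracking the input length modulo 2; the second has 4 states tracking whether and how much of `qqp` has been seen. A product state is a pair (one from each), accepting exactly when both do.
8 states suffice.
       p  q 
>  A   B  C 
   B   A  D 
   C   A  E 
   D   B  F 
   E   G  F 
   F   H  E 
 * G   H  H 
   H   G  G 
(> = start, * = accepting)

start=A accept=G A-p->B A-q->C B-p->A B-q->D C-p->A C-q->E D-p->B D-q->F E-p->G E-q->F F-p->H F-q->E G-p->H G-q->H H-p->G H-q->G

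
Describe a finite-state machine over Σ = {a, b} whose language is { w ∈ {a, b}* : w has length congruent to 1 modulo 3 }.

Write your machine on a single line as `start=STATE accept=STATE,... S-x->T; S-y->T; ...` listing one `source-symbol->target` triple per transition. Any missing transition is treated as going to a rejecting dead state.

Count input length modulo 3: every symbol advances one step around the cycle S0 → S1 → S2 → S0. Accept at S1.
        a   b  
>  S0   S1  S1 
 * S1   S2  S2 
   S2   S0  S0 
(> = start, * = accepting)

start=S0; accept=S1; S0-a->S1; S0-b->S1; S1-a->S2; S1-b->S2; S2-a->S0; S2-b->S0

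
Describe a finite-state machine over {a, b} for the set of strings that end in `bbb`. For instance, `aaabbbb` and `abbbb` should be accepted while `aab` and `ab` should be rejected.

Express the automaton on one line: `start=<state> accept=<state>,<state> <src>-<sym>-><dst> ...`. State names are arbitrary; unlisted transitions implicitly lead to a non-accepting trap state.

Remember how much of `bbb` the current input suffix matches. State s0 means no match yet; s1 means the last symbol is `b`; s2 means the last 2 symbols are `bb`; s3 means the last 3 symbols are `bbb`. Only s3 accepts. On a mismatch, fall back to the longest proper suffix that is still a prefix of `bbb`.
        a   b  
>  s0   s0  s1 
   s1   s0  s2 
   s2   s0  s3 
 * s3   s0  s3 
(> = start, * = accepting)

start=s0 accept=s3 s0-a->s0 s0-b->s1 s1-a->s0 s1-b->s2 s2-a->s0 s2-b->s3 s3-a->s0 s3-b->s3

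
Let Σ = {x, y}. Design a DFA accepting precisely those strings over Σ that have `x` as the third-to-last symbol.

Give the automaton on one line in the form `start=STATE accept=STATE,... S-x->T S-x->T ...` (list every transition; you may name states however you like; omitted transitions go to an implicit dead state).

Because acceptance depends on a position counted from the end, the machine has to buffer the most recent 3 symbols. Make each state the string of the last up-to-3 symbols read; on input `x` shift the window left and append `x`. Accept when the buffered window has length 3 and begins with `x`.
          x    y  
>  q0     q1   q2 
   q1     q3   q4 
   q2     q5   q6 
   q3     q7   q8 
   q4     q9  q10 
   q5    q11  q12 
   q6    q13  q14 
 * q7     q7   q8 
 * q8     q9  q10 
 * q9    q11  q12 
 * q10   q13  q14 
   q11    q7   q8 
   q12    q9  q10 
   q13   q11  q12 
   q14   q13  q14 
(> = start, * = accepting)

start=q0 accept=q7,q8,q9,q10 q0-x->q1 q0-y->q2 q1-x->q3 q1-y->q4 q2-x->q5 q2-y->q6 q3-x->q7 q3-y->q8 q4-x->q9 q4-y->q10 q5-x->q11 q5-y->q12 q6-x->q13 q6-y->q14 q7-x->q7 q7-y->q8 q8-x->q9 q8-y->q10 q9-x->q11 q9-y->q12 q10-x->q13 q10-y->q14 q11-x->q7 q11-y->q8 q12-x->q9 q12-y->q10 q13-x->q11 q13-y->q12 q14-x->q13 q14-y->q14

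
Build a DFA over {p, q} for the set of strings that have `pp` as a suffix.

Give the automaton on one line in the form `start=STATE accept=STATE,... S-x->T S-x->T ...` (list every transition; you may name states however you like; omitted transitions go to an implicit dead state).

start=S0 accept=S2 S0-p->S1 S0-q->S0 S1-p->S2 S1-q->S0 S2-p->S2 S2-q->S0

Let each state record the length of the longest suffix of the input read so far that is also a prefix of `pp`. S1 means the last symbol is `p`; S2 means the last 2 symbols are `pp`. Accept only at S2, where the string currently ends in `pp`.
With 3 states:
        p   q  
>  S0   S1  S0 
   S1   S2  S0 
 * S2   S2  S0 
(> = start, * = accepting)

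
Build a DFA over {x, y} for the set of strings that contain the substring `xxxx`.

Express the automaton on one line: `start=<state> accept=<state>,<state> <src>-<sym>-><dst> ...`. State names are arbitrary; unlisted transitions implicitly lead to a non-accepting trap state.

Track how much of `xxxx` has been matched so far: state q0 is no progress, q4 is the absorbing accept state reached once `xxxx` has occurred. Intermediate states record partial matches; on a mismatch, fall back to the longest reusable overlap.
With 5 states:
        x   y  
>  q0   q1  q0 
   q1   q2  q0 
   q2   q3  q0 
   q3   q4  q0 
 * q4   q4  q4 
(> = start, * = accepting)

start=q0 accept=q4 q0-x->q1 q0-y->q0 q1-x->q2 q1-y->q0 q2-x->q3 q2-y->q0 q3-x->q4 q3-y->q0 q4-x->q4 q4-y->q4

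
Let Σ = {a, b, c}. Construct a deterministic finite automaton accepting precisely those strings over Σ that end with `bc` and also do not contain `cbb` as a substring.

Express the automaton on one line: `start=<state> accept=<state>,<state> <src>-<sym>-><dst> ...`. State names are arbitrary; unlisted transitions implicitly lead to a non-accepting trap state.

start=q0 accept=q3 q0-a->q0 q0-b->q1 q0-c->q2 q1-a->q0 q1-b->q1 q1-c->q3 q2-a->q0 q2-b->q4 q2-c->q2 q3-a->q0 q3-b->q4 q3-c->q2 q4-a->q0 q4-b->q5 q4-c->q3 q5-a->q6 q5-b->q5 q5-c->q7 q6-a->q6 q6-b->q5 q6-c->q6 q7-a->q6 q7-b->q5 q7-c->q6

Run two small machines in parallel and take their product. The first has 3 states tracking how much of the suffix `bc` has currently been matched; the second has 4 states tracking partial matches of the forbidden pattern `cbb`. A product state is a pair (one from each), accepting exactly when both do.
With 8 states:
        a   b   c  
>  q0   q0  q1  q2 
   q1   q0  q1  q3 
   q2   q0  q4  q2 
 * q3   q0  q4  q2 
   q4   q0  q5  q3 
   q5   q6  q5  q7 
   q6   q6  q5  q6 
   q7   q6  q5  q6 
(> = start, * = accepting)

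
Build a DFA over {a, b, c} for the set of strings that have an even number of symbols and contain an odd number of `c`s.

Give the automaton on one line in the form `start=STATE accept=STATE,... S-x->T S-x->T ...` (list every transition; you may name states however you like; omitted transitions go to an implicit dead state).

start=q0 accept=q3 q0-a->q1 q0-b->q1 q0-c->q2 q1-a->q0 q1-b->q0 q1-c->q3 q2-a->q3 q2-b->q3 q2-c->q0 q3-a->q2 q3-b->q2 q3-c->q1

Handle the two conditions separately and then intersect. The first has 2 states tracking the input length modulo 2; the second has 2 states tracking the count of `c`s modulo 2. A product state is a pair (one from each), accepting exactly when both do.
        a   b   c  
>  q0   q1  q1  q2 
   q1   q0  q0  q3 
   q2   q3  q3  q0 
 * q3   q2  q2  q1 
(> = start, * = accepting)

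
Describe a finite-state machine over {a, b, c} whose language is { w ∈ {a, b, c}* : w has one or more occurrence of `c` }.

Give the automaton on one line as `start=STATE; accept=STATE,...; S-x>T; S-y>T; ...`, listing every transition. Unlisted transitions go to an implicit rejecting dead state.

Count `c`s, saturating at 2: state s0 means no `c` yet, s1 means one `c` seen, s2 means more than one. Each `c` increments (capped at s2); other symbols loop. Accept from {s1, s2}.
3 states suffice.
        a   b   c  
>  s0   s0  s0  s1 
 * s1   s1  s1  s2 
 * s2   s2  s2  s2 
(> = start, * = accepting)

start=s0; accept=s1,s2; s0-a>s0; s0-b>s0; s0-c>s1; s1-a>s1; s1-b>s1; s1-c>s2; s2-a>s2; s2-b>s2; s2-c>s2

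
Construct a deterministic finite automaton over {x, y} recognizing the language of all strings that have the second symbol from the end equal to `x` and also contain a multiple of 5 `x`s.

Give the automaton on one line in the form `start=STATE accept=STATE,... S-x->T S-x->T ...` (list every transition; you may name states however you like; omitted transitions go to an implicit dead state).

Build one automaton per condition and run them in lockstep. One (7 states) tracks the last 2 symbols read; the other (5 states) tracks the count of `x`s modulo 5. Each combined state is a pair, one component from each; accept when both components accept.
          x    y  
>  q0     q1   q2 
   q1     q3   q4 
   q2     q5   q6 
   q3     q7   q8 
   q4     q9  q10 
   q5     q3   q4 
   q6     q5   q6 
   q7    q11  q12 
   q8    q13  q14 
   q9     q7   q8 
   q10    q9  q10 
   q11   q15  q16 
   q12   q17  q18 
   q13   q11  q12 
   q14   q13  q14 
 * q15   q19  q20 
   q16   q21  q22 
   q17   q15  q16 
   q18   q17  q18 
   q19    q3   q4 
 * q20    q5   q6 
   q21   q19  q20 
   q22   q21  q22 
(> = start, * = accepting)

start=q0 accept=q15,q20 q0-x->q1 q0-y->q2 q1-x->q3 q1-y->q4 q2-x->q5 q2-y->q6 q3-x->q7 q3-y->q8 q4-x->q9 q4-y->q10 q5-x->q3 q5-y->q4 q6-x->q5 q6-y->q6 q7-x->q11 q7-y->q12 q8-x->q13 q8-y->q14 q9-x->q7 q9-y->q8 q10-x->q9 q10-y->q10 q11-x->q15 q11-y->q16 q12-x->q17 q12-y->q18 q13-x->q11 q13-y->q12 q14-x->q13 q14-y->q14 q15-x->q19 q15-y->q20 q16-x->q21 q16-y->q22 q17-x->q15 q17-y->q16 q18-x->q17 q18-y->q18 q19-x->q3 q19-y->q4 q20-x->q5 q20-y->q6 q21-x->q19 q21-y->q20 q22-x->q21 q22-y->q22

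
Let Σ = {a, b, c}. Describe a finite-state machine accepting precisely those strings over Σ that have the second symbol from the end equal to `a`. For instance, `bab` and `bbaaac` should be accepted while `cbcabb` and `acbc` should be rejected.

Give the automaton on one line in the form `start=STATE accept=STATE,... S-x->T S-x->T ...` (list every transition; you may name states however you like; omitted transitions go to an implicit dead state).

Because acceptance depends on a position counted from the end, the machine has to buffer the most recent 2 symbols. Make each state the string of the last up-to-2 symbols read; on input `x` shift the window left and append `x`. Accept when the buffered window has length 2 and begins with `a`.
A 13-state machine:
          a    b    c  
>  q0     q1   q2   q3 
   q1     q4   q5   q6 
   q2     q7   q8   q9 
   q3    q10  q11  q12 
 * q4     q4   q5   q6 
 * q5     q7   q8   q9 
 * q6    q10  q11  q12 
   q7     q4   q5   q6 
   q8     q7   q8   q9 
   q9    q10  q11  q12 
   q10    q4   q5   q6 
   q11    q7   q8   q9 
   q12   q10  q11  q12 
(> = start, * = accepting)

start=q0 accept=q4,q5,q6 q0-a->q1 q0-b->q2 q0-c->q3 q1-a->q4 q1-b->q5 q1-c->q6 q2-a->q7 q2-b->q8 q2-c->q9 q3-a->q10 q3-b->q11 q3-c->q12 q4-a->q4 q4-b->q5 q4-c->q6 q5-a->q7 q5-b->q8 q5-c->q9 q6-a->q10 q6-b->q11 q6-c->q12 q7-a->q4 q7-b->q5 q7-c->q6 q8-a->q7 q8-b->q8 q8-c->q9 q9-a->q10 q9-b->q11 q9-c->q12 q10-a->q4 q10-b->q5 q10-c->q6 q11-a->q7 q11-b->q8 q11-c->q9 q12-a->q10 q12-b->q11 q12-c->q12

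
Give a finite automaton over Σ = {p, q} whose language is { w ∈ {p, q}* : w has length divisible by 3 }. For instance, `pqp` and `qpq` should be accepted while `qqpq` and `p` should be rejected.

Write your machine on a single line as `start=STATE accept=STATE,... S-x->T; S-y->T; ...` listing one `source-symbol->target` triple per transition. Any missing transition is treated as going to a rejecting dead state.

Count input length modulo 3: every symbol advances one step around the cycle S0 → S1 → S2 → S0. Accept at S0.
With 3 states:
        p   q  
>* S0   S1  S1 
   S1   S2  S2 
   S2   S0  S0 
(> = start, * = accepting)

start=S0; accept=S0; S0-p->S1; S0-q->S1; S1-p->S2; S1-q->S2; S2-p->S0; S2-q->S0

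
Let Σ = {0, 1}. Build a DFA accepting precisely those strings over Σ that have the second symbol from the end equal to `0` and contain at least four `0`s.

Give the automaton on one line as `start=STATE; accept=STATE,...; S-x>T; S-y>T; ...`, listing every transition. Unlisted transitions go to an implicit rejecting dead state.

start=q0; accept=q4,q6; q0-0>q1; q0-1>q0; q1-0>q2; q1-1>q1; q2-0>q3; q2-1>q2; q3-0>q4; q3-1>q5; q4-0>q4; q4-1>q6; q5-0>q7; q5-1>q5; q6-0>q7; q6-1>q5; q7-0>q4; q7-1>q6

Build one automaton per condition and run them in lockstep. One (7 states) tracks the last 2 symbols read; the other (6 states) tracks the count of `0`s, saturating at 5. Each combined state is a pair, one component from each; accept when both components accept. After merging equivalent states the machine shrinks.
8 states suffice.
        0   1  
>  q0   q1  q0 
   q1   q2  q1 
   q2   q3  q2 
   q3   q4  q5 
 * q4   q4  q6 
   q5   q7  q5 
 * q6   q7  q5 
   q7   q4  q6 
(> = start, * = accepting)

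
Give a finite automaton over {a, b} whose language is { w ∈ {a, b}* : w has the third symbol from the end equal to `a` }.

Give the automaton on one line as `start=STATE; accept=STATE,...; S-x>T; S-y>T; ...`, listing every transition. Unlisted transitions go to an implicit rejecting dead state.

start=q0; accept=q7,q8,q9,q10; q0-a>q1; q0-b>q2; q1-a>q3; q1-b>q4; q2-a>q5; q2-b>q6; q3-a>q7; q3-b>q8; q4-a>q9; q4-b>q10; q5-a>q11; q5-b>q12; q6-a>q13; q6-b>q14; q7-a>q7; q7-b>q8; q8-a>q9; q8-b>q10; q9-a>q11; q9-b>q12; q10-a>q13; q10-b>q14; q11-a>q7; q11-b>q8; q12-a>q9; q12-b>q10; q13-a>q11; q13-b>q12; q14-a>q13; q14-b>q14

Because acceptance depends on a position counted from the end, the machine has to buffer the most recent 3 symbols. Make each state the string of the last up-to-3 symbols read; on input `x` shift the window left and append `x`. Accept when the buffered window has length 3 and begins with `a`.
With 15 states:
          a    b  
>  q0     q1   q2 
   q1     q3   q4 
   q2     q5   q6 
   q3     q7   q8 
   q4     q9  q10 
   q5    q11  q12 
   q6    q13  q14 
 * q7     q7   q8 
 * q8     q9  q10 
 * q9    q11  q12 
 * q10   q13  q14 
   q11    q7   q8 
   q12    q9  q10 
   q13   q11  q12 
   q14   q13  q14 
(> = start, * = accepting)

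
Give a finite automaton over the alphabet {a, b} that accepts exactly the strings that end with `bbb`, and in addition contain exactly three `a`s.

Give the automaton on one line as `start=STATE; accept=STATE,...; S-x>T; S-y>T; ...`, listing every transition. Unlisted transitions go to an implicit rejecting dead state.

start=q0; accept=q18; q0-a>q1; q0-b>q2; q1-a>q3; q1-b>q4; q2-a>q1; q2-b>q5; q3-a>q6; q3-b>q7; q4-a>q3; q4-b>q8; q5-a>q1; q5-b>q9; q6-a>q10; q6-b>q11; q7-a>q6; q7-b>q12; q8-a>q3; q8-b>q13; q9-a>q1; q9-b>q9; q10-a>q10; q10-b>q14; q11-a>q10; q11-b>q15; q12-a>q6; q12-b>q16; q13-a>q3; q13-b>q13; q14-a>q10; q14-b>q17; q15-a>q10; q15-b>q18; q16-a>q6; q16-b>q16; q17-a>q10; q17-b>q19; q18-a>q10; q18-b>q18; q19-a>q10; q19-b>q19

Build one automaton per condition and run them in lockstep. The first has 4 states tracking how much of the suffix `bbb` has currently been matched; the second has 5 states tracking the count of `a`s, saturating at 4. A product state is a pair (one from each), accepting exactly when both do.
With 20 states:
          a    b  
>  q0     q1   q2 
   q1     q3   q4 
   q2     q1   q5 
   q3     q6   q7 
   q4     q3   q8 
   q5     q1   q9 
   q6    q10  q11 
   q7     q6  q12 
   q8     q3  q13 
   q9     q1   q9 
   q10   q10  q14 
   q11   q10  q15 
   q12    q6  q16 
   q13    q3  q13 
   q14   q10  q17 
   q15   q10  q18 
   q16    q6  q16 
   q17   q10  q19 
 * q18   q10  q18 
   q19   q10  q19 
(> = start, * = accepting)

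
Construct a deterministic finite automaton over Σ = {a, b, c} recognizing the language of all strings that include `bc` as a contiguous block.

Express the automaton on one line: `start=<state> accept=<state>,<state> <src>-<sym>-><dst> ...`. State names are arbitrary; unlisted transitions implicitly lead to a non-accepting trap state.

Track how much of `bc` has been matched so far: state S0 is no progress, S2 is the absorbing accept state reached once `bc` has occurred. Intermediate states record partial matches; on a mismatch, fall back to the longest reusable overlap.
A 3-state machine:
        a   b   c  
>  S0   S0  S1  S0 
   S1   S0  S1  S2 
 * S2   S2  S2  S2 
(> = start, * = accepting)

start=S0 accept=S2 S0-a->S0 S0-b->S1 S0-c->S0 S1-a->S0 S1-b->S1 S1-c->S2 S2-a->S2 S2-b->S2 S2-c->S2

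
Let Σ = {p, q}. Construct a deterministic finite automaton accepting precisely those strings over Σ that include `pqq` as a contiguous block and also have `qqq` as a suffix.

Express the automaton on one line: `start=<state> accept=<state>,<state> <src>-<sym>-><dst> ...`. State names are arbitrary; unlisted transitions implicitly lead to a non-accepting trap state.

start=s0 accept=s8 s0-p->s1 s0-q->s2 s1-p->s1 s1-q->s3 s2-p->s1 s2-q->s4 s3-p->s1 s3-q->s5 s4-p->s1 s4-q->s6 s5-p->s7 s5-q->s8 s6-p->s1 s6-q->s6 s7-p->s7 s7-q->s9 s8-p->s7 s8-q->s8 s9-p->s7 s9-q->s5

Build one automaton per condition and run them in lockstep. The first has 4 states tracking whether and how much of `pqq` has been seen; the second has 4 states tracking how much of the suffix `qqq` has currently been matched. A product state is a pair (one from each), accepting exactly when both do.
A 10-state machine:
        p   q  
>  s0   s1  s2 
   s1   s1  s3 
   s2   s1  s4 
   s3   s1  s5 
   s4   s1  s6 
   s5   s7  s8 
   s6   s1  s6 
   s7   s7  s9 
 * s8   s7  s8 
   s9   s7  s5 
(> = start, * = accepting)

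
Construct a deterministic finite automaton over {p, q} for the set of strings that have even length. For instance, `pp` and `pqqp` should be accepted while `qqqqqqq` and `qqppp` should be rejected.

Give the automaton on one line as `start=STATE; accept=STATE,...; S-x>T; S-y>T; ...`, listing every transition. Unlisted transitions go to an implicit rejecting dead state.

Only the length mod 2 matters, so use a 2-cycle: from any state, every input symbol moves to the next state, wrapping S1 back to S0. Mark S0 accepting.
A 2-state machine:
        p   q  
>* S0   S1  S1 
   S1   S0  S0 
(> = start, * = accepting)

start=S0; accept=S0; S0-p>S1; S0-q>S1; S1-p>S0; S1-q>S0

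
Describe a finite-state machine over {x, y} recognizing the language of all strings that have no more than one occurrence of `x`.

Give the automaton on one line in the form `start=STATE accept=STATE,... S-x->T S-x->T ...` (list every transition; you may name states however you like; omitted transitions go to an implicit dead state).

start=s0 accept=s0,s1 s0-x->s1 s0-y->s0 s1-x->s2 s1-y->s1 s2-x->s2 s2-y->s2

Count `x`s, saturating at 2: state s0 means no `x` yet, s1 means one `x` seen, s2 means more than one. Each `x` increments (capped at s2); other symbols loop. Accept from {s0, s1}.
        x   y  
>* s0   s1  s0 
 * s1   s2  s1 
   s2   s2  s2 
(> = start, * = accepting)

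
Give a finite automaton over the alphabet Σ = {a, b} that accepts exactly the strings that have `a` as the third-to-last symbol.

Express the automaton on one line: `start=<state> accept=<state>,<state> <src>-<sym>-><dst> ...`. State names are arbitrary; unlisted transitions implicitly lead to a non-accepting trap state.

Because acceptance depends on a position counted from the end, the machine has to buffer the most recent 3 symbols. Make each state the string of the last up-to-3 symbols read; on input `x` shift the window left and append `x`. Accept when the buffered window has length 3 and begins with `a`.
          a    b  
>  q0     q1   q2 
   q1     q3   q4 
   q2     q5   q6 
   q3     q7   q8 
   q4     q9  q10 
   q5    q11  q12 
   q6    q13  q14 
 * q7     q7   q8 
 * q8     q9  q10 
 * q9    q11  q12 
 * q10   q13  q14 
   q11    q7   q8 
   q12    q9  q10 
   q13   q11  q12 
   q14   q13  q14 
(> = start, * = accepting)

start=q0 accept=q7,q8,q9,q10 q0-a->q1 q0-b->q2 q1-a->q3 q1-b->q4 q2-a->q5 q2-b->q6 q3-a->q7 q3-b->q8 q4-a->q9 q4-b->q10 q5-a->q11 q5-b->q12 q6-a->q13 q6-b->q14 q7-a->q7 q7-b->q8 q8-a->q9 q8-b->q10 q9-a->q11 q9-b->q12 q10-a->q13 q10-b->q14 q11-a->q7 q11-b->q8 q12-a->q9 q12-b->q10 q13-a->q11 q13-b->q12 q14-a->q13 q14-b->q14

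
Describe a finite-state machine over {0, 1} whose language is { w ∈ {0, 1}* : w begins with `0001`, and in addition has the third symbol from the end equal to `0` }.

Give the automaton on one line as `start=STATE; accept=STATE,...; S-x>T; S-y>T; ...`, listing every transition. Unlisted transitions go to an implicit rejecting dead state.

start=q0; accept=q5,q6,q7,q12; q0-0>q1; q0-1>q2; q1-0>q3; q1-1>q2; q2-0>q2; q2-1>q2; q3-0>q4; q3-1>q2; q4-0>q2; q4-1>q5; q5-0>q6; q5-1>q7; q6-0>q8; q6-1>q9; q7-0>q10; q7-1>q11; q8-0>q12; q8-1>q5; q9-0>q6; q9-1>q7; q10-0>q8; q10-1>q9; q11-0>q10; q11-1>q11; q12-0>q12; q12-1>q5

Run two small machines in parallel and take their product. The first has 6 states tracking whether the input so far still matches the prefix `0001`; the second has 15 states tracking the last 3 symbols read. A product state is a pair (one from each), accepting exactly when both do. After merging equivalent states the machine shrinks.
With 13 states:
          0    1  
>  q0     q1   q2 
   q1     q3   q2 
   q2     q2   q2 
   q3     q4   q2 
   q4     q2   q5 
 * q5     q6   q7 
 * q6     q8   q9 
 * q7    q10  q11 
   q8    q12   q5 
   q9     q6   q7 
   q10    q8   q9 
   q11   q10  q11 
 * q12   q12   q5 
(> = start, * = accepting)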